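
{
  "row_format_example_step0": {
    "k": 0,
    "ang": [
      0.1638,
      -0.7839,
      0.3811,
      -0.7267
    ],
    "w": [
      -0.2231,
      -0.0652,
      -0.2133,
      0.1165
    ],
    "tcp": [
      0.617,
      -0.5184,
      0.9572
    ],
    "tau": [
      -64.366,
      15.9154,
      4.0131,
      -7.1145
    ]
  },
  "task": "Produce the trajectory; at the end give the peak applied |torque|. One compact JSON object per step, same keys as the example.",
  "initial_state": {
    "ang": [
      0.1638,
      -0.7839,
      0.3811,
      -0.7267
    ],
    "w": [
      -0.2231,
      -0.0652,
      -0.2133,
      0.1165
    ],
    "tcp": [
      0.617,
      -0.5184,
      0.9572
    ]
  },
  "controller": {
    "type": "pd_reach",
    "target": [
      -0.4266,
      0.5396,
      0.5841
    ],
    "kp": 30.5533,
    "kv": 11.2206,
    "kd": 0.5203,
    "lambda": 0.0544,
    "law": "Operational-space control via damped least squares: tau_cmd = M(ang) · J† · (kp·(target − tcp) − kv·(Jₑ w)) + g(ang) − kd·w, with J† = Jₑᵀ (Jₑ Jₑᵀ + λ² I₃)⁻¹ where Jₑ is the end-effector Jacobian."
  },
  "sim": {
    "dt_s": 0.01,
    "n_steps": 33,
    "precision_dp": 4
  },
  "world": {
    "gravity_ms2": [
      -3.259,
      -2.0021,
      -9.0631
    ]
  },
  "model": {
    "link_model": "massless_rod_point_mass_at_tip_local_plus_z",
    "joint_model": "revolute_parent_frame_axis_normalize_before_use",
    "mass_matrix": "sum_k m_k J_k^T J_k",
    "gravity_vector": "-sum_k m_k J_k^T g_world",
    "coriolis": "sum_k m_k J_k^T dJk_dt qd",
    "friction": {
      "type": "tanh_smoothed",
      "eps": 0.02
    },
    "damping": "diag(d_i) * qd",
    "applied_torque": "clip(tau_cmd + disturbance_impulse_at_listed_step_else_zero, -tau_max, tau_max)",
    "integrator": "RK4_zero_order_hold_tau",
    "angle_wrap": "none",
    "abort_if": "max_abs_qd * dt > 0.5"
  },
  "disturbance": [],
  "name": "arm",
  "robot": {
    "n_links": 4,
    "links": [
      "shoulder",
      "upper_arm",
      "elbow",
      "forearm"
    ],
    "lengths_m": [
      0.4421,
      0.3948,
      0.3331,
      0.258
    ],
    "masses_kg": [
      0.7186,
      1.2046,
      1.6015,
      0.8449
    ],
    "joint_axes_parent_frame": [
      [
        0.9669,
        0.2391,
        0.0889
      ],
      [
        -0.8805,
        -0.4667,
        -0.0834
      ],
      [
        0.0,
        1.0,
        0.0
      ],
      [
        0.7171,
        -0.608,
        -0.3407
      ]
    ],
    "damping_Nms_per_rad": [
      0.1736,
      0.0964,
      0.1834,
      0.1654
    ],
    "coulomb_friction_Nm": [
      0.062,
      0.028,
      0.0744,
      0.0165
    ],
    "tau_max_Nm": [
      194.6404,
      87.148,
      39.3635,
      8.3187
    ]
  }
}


{"k":1,"ang":[0.1568,-0.7928,0.3731,-0.7352],"w":[-1.1675,-1.6955,-1.3657,-1.7926],"tcp":[0.6149,-0.5162,0.9584],"tau":[-59.304,16.2864,3.8168,-5.4428]}
{"k":2,"ang":[0.1413,-0.816,0.3554,-0.7591],"w":[-1.9202,-2.9265,-2.1716,-2.9417],"tcp":[0.6108,-0.5114,0.9588],"tau":[-56.8351,17.4621,3.4351,-4.3948]}
{"k":3,"ang":[0.1191,-0.8499,0.3308,-0.7917],"w":[-2.5218,-3.8355,-2.7155,-3.5549],"tcp":[0.6054,-0.5049,0.9583],"tau":[-56.1542,19.187,2.917,-3.7535]}
{"k":4,"ang":[0.0914,-0.8917,0.3018,-0.8286],"w":[-3.0128,-4.5013,-3.073,-3.8006],"tcp":[0.5988,-0.4969,0.9569],"tau":[-56.386,21.1412,2.2892,-3.3664]}
{"k":5,"ang":[0.0591,-0.9392,0.2699,-0.8666],"w":[-3.4258,-4.988,-3.3019,-3.7998],"tcp":[0.5913,-0.4879,0.9547],"tau":[-56.8195,23.0512,1.577,-3.1307]}
{"k":6,"ang":[0.0231,-0.9909,0.2361,-0.9039],"w":[-3.7838,-5.3429,-3.4431,-3.6366],"tcp":[0.5831,-0.4778,0.9517],"tau":[-56.9769,24.7308,0.8095,-2.9795]}
{"k":7,"ang":[-0.0163,-1.0456,0.2013,-0.9389],"w":[-4.1018,-5.5987,-3.5238,-3.3692],"tcp":[0.5742,-0.4668,0.9481],"tau":[-56.5862,26.0756,0.0187,-2.87]}
{"k":8,"ang":[-0.0588,-1.1025,0.1658,-0.971],"w":[-4.3895,-5.7779,-3.562,-3.038],"tcp":[0.5646,-0.455,0.9439],"tau":[-55.5272,27.0425,-0.7624,-2.7758]}
{"k":9,"ang":[-0.104,-1.1609,0.1302,-0.9996],"w":[-4.6524,-5.8955,-3.5689,-2.6709],"tcp":[0.5544,-0.4422,0.9392],"tau":[-53.7802,27.6287,-1.503,-2.6809]}
{"k":10,"ang":[-0.1517,-1.2202,0.0945,-1.0244],"w":[-4.894,-5.9623,-3.5518,-2.2878],"tcp":[0.5436,-0.4287,0.934],"tau":[-51.3878,27.8555,-2.1758,-2.576]}
{"k":11,"ang":[-0.2018,-1.28,0.0592,-1.0454],"w":[-5.1162,-5.9857,-3.5157,-1.9029],"tcp":[0.5322,-0.4143,0.9286],"tau":[-48.4284,27.7574,-2.7583,-2.4565]}
{"k":12,"ang":[-0.2539,-1.3397,0.0243,-1.0625],"w":[-5.32,-5.9716,-3.464,-1.5262],"tcp":[0.5202,-0.3991,0.923],"tau":[-44.998,27.3745,-3.2335,-2.3205]}
{"k":13,"ang":[-0.308,-1.3992,-0.01,-1.076],"w":[-5.506,-5.9245,-3.3993,-1.165],"tcp":[0.5076,-0.3831,0.9172],"tau":[-41.199,26.7478,-3.5899,-2.1684]}
{"k":14,"ang":[-0.3639,-1.4581,-0.0437,-1.086],"w":[-5.6743,-5.8484,-3.324,-0.824],"tcp":[0.4944,-0.3664,0.9114],"tau":[-37.1326,25.9172,-3.8213,-2.0018]}
{"k":15,"ang":[-0.4214,-1.516,-0.0765,-1.0927],"w":[-5.8248,-5.7467,-3.2401,-0.5066],"tcp":[0.4807,-0.349,0.9055],"tau":[-32.8942,24.9192,-3.9262,-1.8234]}
{"k":16,"ang":[-0.4803,-1.5729,-0.1084,-1.0963],"w":[-5.9572,-5.6222,-3.1498,-0.2143],"tcp":[0.4663,-0.3309,0.8997],"tau":[-28.5708,23.787,-3.9072,-1.6366]}
{"k":17,"ang":[-0.5404,-1.6284,-0.1395,-1.0971],"w":[-6.0709,-5.4779,-3.0553,0.0505],"tcp":[0.4513,-0.3122,0.8939],"tau":[-24.2329,22.5475,-3.7702,-1.4435]}
{"k":18,"ang":[-0.6016,-1.6823,-0.1695,-1.0954],"w":[-6.1651,-5.3164,-2.9594,0.2818],"tcp":[0.4358,-0.2929,0.8883],"tau":[-19.9244,21.219,-3.523,-1.2425]}
{"k":19,"ang":[-0.6636,-1.7346,-0.1986,-1.0916],"w":[-6.2394,-5.1398,-2.8627,0.4901],"tcp":[0.4198,-0.2731,0.8828],"tau":[-15.7416,19.839,-3.1764,-1.0461]}
{"k":20,"ang":[-0.7262,-1.785,-0.2268,-1.0858],"w":[-6.2935,-4.9506,-2.7671,0.676],"tcp":[0.4033,-0.2528,0.8775],"tau":[-11.7266,18.4266,-2.7416,-0.8573]}
{"k":21,"ang":[-0.7893,-1.8335,-0.254,-1.0782],"w":[-6.3267,-4.7511,-2.674,0.8406],"tcp":[0.3864,-0.2321,0.8723],"tau":[-7.9122,16.9994,-2.2304,-0.6786]}
{"k":22,"ang":[-0.8526,-1.88,-0.2803,-1.0691],"w":[-6.3384,-4.5433,-2.5847,0.9852],"tcp":[0.3691,-0.2109,0.8673],"tau":[-4.3221,15.5729,-1.6546,-0.5122]}
{"k":23,"ang":[-0.916,-1.9243,-0.3057,-1.0586],"w":[-6.3283,-4.3292,-2.5,1.1111],"tcp":[0.3514,-0.1895,0.8624],"tau":[-0.9722,14.1613,-1.0264,-0.36]}
{"k":24,"ang":[-0.9791,-1.9665,-0.3303,-1.047],"w":[-6.296,-4.1107,-2.4208,1.2194],"tcp":[0.3335,-0.1677,0.8577],"tau":[2.1284,12.7777,-0.3572,-0.2231]}
{"k":25,"ang":[-1.0417,-2.0065,-0.3541,-1.0343],"w":[-6.2414,-3.8895,-2.3474,1.3112],"tcp":[0.3153,-0.1457,0.853],"tau":[4.9764,11.4336,0.3416,-0.1024]}
{"k":26,"ang":[-1.1038,-2.0443,-0.3772,-1.0208],"w":[-6.1646,-3.6673,-2.2802,1.3876],"tcp":[0.2969,-0.1235,0.8484],"tau":[7.5732,10.1396,1.0593,0.0019]}
{"k":27,"ang":[-1.1649,-2.0799,-0.3997,-1.0067],"w":[-6.0661,-3.4455,-2.2191,1.4495],"tcp":[0.2784,-0.1012,0.8438],"tau":[9.9238,8.905,1.786,0.0899]}
{"k":28,"ang":[-1.225,-2.1132,-0.4216,-0.9919],"w":[-5.9464,-3.2255,-2.164,1.4975],"tcp":[0.2599,-0.0789,0.8392],"tau":[12.0361,7.7375,2.5123,0.1623]}
{"k":29,"ang":[-1.2838,-2.1444,-0.443,-0.9768],"w":[-5.8067,-3.0085,-2.1147,1.5325],"tcp":[0.2413,-0.0565,0.8345],"tau":[13.9201,6.6438,3.2298,0.2198]}
{"k":30,"ang":[-1.341,-2.1734,-0.4639,-0.9613],"w":[-5.6481,-2.7957,-2.0708,1.5551],"tcp":[0.2228,-0.0341,0.8297],"tau":[15.5874,5.6286,3.9309,0.2635]}
{"k":31,"ang":[-1.3966,-2.2003,-0.4844,-0.9457],"w":[-5.4722,-2.5881,-2.0319,1.5661],"tcp":[0.2043,-0.0119,0.8248],"tau":[17.0503,4.6954,4.609,0.2946]}
{"k":32,"ang":[-1.4504,-2.2251,-0.5045,-0.93],"w":[-5.2809,-2.3863,-1.9973,1.5662],"tcp":[0.186,0.0102,0.8196],"tau":[18.3219,3.8459,5.2585,0.3144]}
{"k":33,"ang":[-1.5022,-2.248,-0.5243,-0.9144],"w":[-5.0762,-2.1912,-1.9666,1.5564],"tcp":[0.1678,0.032,0.8143]}
{"summary": "max |tau| (N\u00b7m): 64.3660"}


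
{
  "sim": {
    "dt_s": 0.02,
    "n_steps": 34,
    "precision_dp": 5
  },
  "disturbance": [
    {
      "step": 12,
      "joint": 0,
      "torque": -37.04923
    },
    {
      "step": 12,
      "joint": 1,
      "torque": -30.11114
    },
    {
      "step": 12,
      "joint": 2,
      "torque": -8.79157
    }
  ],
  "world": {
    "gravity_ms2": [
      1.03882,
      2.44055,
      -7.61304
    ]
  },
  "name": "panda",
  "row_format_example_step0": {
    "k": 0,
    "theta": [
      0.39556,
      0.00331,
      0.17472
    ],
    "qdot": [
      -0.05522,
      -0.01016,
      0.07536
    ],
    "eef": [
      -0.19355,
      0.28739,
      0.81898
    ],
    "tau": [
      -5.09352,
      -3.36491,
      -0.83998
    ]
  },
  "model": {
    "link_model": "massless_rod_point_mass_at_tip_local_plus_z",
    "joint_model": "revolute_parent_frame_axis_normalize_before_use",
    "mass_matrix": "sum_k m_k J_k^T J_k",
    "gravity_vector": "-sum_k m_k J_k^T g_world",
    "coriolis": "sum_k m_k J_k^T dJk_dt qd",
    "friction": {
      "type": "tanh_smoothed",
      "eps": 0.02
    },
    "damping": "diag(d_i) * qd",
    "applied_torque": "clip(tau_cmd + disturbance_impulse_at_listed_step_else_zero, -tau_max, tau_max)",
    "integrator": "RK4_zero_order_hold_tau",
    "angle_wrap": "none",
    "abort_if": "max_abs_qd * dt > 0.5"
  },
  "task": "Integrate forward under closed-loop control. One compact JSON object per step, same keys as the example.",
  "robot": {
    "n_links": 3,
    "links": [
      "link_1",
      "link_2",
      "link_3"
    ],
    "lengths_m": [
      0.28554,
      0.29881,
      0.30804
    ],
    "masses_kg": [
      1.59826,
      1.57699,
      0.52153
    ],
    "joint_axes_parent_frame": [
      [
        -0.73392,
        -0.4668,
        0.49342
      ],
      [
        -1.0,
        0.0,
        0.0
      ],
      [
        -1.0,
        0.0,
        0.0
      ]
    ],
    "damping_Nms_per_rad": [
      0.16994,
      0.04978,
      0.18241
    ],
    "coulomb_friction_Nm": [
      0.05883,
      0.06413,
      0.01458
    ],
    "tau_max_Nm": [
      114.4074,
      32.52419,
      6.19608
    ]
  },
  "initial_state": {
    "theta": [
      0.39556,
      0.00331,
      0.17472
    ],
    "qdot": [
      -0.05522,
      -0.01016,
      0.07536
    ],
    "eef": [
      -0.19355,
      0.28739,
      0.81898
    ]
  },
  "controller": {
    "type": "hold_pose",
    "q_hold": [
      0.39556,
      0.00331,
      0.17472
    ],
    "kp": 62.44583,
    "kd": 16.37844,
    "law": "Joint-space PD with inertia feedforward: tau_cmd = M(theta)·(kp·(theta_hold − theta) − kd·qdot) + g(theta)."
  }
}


{"k":1,"theta":[0.39465,0.00322,0.1757],"qdot":[-0.03542,-0.0012,0.02687],"eef":[-0.1931,0.28714,0.81913],"tau":[-5.29038,-3.44687,-0.84543]}
{"k":2,"theta":[0.39409,0.0032,0.17602],"qdot":[-0.01996,-0.00109,0.00707],"eef":[-0.19282,0.28694,0.81926],"tau":[-5.43672,-3.50504,-0.85313]}
{"k":3,"theta":[0.3938,0.00317,0.17608],"qdot":[-0.00973,-0.00185,0.00043],"eef":[-0.19266,0.28679,0.81934],"tau":[-5.54165,-3.54984,-0.86194]}
{"k":4,"theta":[0.39367,0.00314,0.17607],"qdot":[-0.0036,-0.00157,-0.00175],"eef":[-0.19259,0.2867,0.81939],"tau":[-5.61425,-3.58399,-0.86982]}
{"k":5,"theta":[0.39363,0.00311,0.17603],"qdot":[0.0,-0.00087,-0.00219],"eef":[-0.19257,0.28666,0.81942],"tau":[-5.664,-3.60916,-0.87612]}
{"k":6,"theta":[0.39365,0.0031,0.17599],"qdot":[0.00212,-0.00021,-0.002],"eef":[-0.19258,0.28665,0.81942],"tau":[-5.69828,-3.62729,-0.88085]}
{"k":7,"theta":[0.39371,0.0031,0.17595],"qdot":[0.00336,0.00029,-0.00166],"eef":[-0.19261,0.28667,0.81941],"tau":[-5.72208,-3.6402,-0.88429]}
{"k":8,"theta":[0.39378,0.00311,0.17592],"qdot":[0.00405,0.00063,-0.00134],"eef":[-0.19264,0.28671,0.81939],"tau":[-5.73871,-3.64934,-0.88673]}
{"k":9,"theta":[0.39387,0.00313,0.17589],"qdot":[0.0044,0.00083,-0.00111],"eef":[-0.19269,0.28675,0.81936],"tau":[-5.75039,-3.65578,-0.88844]}
{"k":10,"theta":[0.39396,0.00314,0.17587],"qdot":[0.00452,0.00094,-0.00096],"eef":[-0.19274,0.2868,0.81933],"tau":[-5.75862,-3.66031,-0.88962]}
{"k":11,"theta":[0.39405,0.00316,0.17586],"qdot":[0.00449,0.00098,-0.00087],"eef":[-0.19278,0.28685,0.8193],"tau":[-5.76446,-3.66349,-0.89042]}
{"k":12,"theta":[0.39414,0.00318,0.17584],"qdot":[0.00438,0.00097,-0.00082],"eef":[-0.19283,0.2869,0.81928],"tau":[-42.81785,-32.52419,-6.19608]}
{"k":13,"theta":[0.39447,-0.02254,0.20339],"qdot":[0.02265,-2.5367,2.65904],"eef":[-0.19181,0.28032,0.82115],"tau":[6.91824,6.2244,0.99871]}
{"k":14,"theta":[0.39452,-0.06282,0.24282],"qdot":[-0.01233,-1.51604,1.34161],"eef":[-0.18973,0.26868,0.82437],"tau":[3.69524,3.76392,0.62196]}
{"k":15,"theta":[0.39415,-0.08637,0.26195],"qdot":[-0.02229,-0.85264,0.60303],"eef":[-0.18812,0.26056,0.82672],"tau":[1.22661,1.89046,0.27797]}
{"k":16,"theta":[0.3937,-0.09898,0.26972],"qdot":[-0.02166,-0.4165,0.19009],"eef":[-0.18701,0.25539,0.82832],"tau":[-0.64733,0.4657,-0.01508]}
{"k":17,"theta":[0.3933,-0.1044,0.27115],"qdot":[-0.01695,-0.13028,-0.03405],"eef":[-0.18636,0.25255,0.82931],"tau":[-2.06244,-0.61606,-0.25588]}
{"k":18,"theta":[0.39302,-0.10518,0.26943],"qdot":[-0.00871,0.04474,-0.12731],"eef":[-0.18607,0.2515,0.82978],"tau":[-3.12472,-1.42808,-0.45418]}
{"k":19,"theta":[0.393,-0.1034,0.26671],"qdot":[0.00572,0.13408,-0.1449],"eef":[-0.18612,0.25174,0.82981],"tau":[-3.90974,-2.00491,-0.60551]}
{"k":20,"theta":[0.39319,-0.10012,0.26374],"qdot":[0.01358,0.19392,-0.15217],"eef":[-0.18641,0.25287,0.82952],"tau":[-4.48436,-2.43885,-0.71883]}
{"k":21,"theta":[0.39351,-0.09588,0.2607],"qdot":[0.01784,0.23097,-0.15304],"eef":[-0.18685,0.25457,0.82901],"tau":[-4.90573,-2.76417,-0.80279]}
{"k":22,"theta":[0.39389,-0.09107,0.25768],"qdot":[0.01998,0.25109,-0.15012],"eef":[-0.18738,0.25664,0.82835],"tau":[-5.21374,-3.0069,-0.86423]}
{"k":23,"theta":[0.3943,-0.08598,0.25473],"qdot":[0.02078,0.25903,-0.14506],"eef":[-0.18795,0.2589,0.82761],"tau":[-5.43719,-3.18696,-0.90849]}
{"k":24,"theta":[0.39472,-0.08081,0.25191],"qdot":[0.02073,0.25837,-0.1389],"eef":[-0.18853,0.26123,0.82683],"tau":[-5.59751,-3.31955,-0.93973]}
{"k":25,"theta":[0.39513,-0.07572,0.24921],"qdot":[0.02014,0.25183,-0.13224],"eef":[-0.18911,0.26354,0.82603],"tau":[-5.71078,-3.41629,-0.96118]}
{"k":26,"theta":[0.39552,-0.07079,0.24664],"qdot":[0.01922,0.24138,-0.12546],"eef":[-0.18967,0.26579,0.82525],"tau":[-5.78913,-3.48603,-0.97532]}
{"k":27,"theta":[0.3959,-0.0661,0.24421],"qdot":[0.01813,0.2285,-0.11876],"eef":[-0.1902,0.26793,0.82449],"tau":[-5.84171,-3.53552,-0.98404]}
{"k":28,"theta":[0.39625,-0.06168,0.24191],"qdot":[0.01695,0.21424,-0.11226],"eef":[-0.19069,0.26995,0.82377],"tau":[-5.87542,-3.56989,-0.98878]}
{"k":29,"theta":[0.39658,-0.05755,0.23973],"qdot":[0.01577,0.19936,-0.10603],"eef":[-0.19115,0.27182,0.82309],"tau":[-5.89544,-3.59305,-0.99065]}
{"k":30,"theta":[0.39688,-0.05372,0.23768],"qdot":[0.01462,0.18442,-0.10009],"eef":[-0.19158,0.27355,0.82246],"tau":[-5.90567,-3.60794,-0.99047]}
{"k":31,"theta":[0.39716,-0.05018,0.23574],"qdot":[0.01352,0.16978,-0.09445],"eef":[-0.19197,0.27513,0.82188],"tau":[-5.90899,-3.61681,-0.98886]}
{"k":32,"theta":[0.39743,-0.04693,0.23392],"qdot":[0.0125,0.1557,-0.08913],"eef":[-0.19233,0.27656,0.82135],"tau":[-5.90754,-3.62132,-0.98629]}
{"k":33,"theta":[0.39767,-0.04396,0.23219],"qdot":[0.01154,0.14233,-0.08409],"eef":[-0.19266,0.27787,0.82087],"tau":[-5.90291,-3.62274,-0.98311]}
{"k":34,"theta":[0.39789,-0.04124,0.23056],"qdot":[0.01066,0.12978,-0.07935],"eef":[-0.19296,0.27904,0.82043]}


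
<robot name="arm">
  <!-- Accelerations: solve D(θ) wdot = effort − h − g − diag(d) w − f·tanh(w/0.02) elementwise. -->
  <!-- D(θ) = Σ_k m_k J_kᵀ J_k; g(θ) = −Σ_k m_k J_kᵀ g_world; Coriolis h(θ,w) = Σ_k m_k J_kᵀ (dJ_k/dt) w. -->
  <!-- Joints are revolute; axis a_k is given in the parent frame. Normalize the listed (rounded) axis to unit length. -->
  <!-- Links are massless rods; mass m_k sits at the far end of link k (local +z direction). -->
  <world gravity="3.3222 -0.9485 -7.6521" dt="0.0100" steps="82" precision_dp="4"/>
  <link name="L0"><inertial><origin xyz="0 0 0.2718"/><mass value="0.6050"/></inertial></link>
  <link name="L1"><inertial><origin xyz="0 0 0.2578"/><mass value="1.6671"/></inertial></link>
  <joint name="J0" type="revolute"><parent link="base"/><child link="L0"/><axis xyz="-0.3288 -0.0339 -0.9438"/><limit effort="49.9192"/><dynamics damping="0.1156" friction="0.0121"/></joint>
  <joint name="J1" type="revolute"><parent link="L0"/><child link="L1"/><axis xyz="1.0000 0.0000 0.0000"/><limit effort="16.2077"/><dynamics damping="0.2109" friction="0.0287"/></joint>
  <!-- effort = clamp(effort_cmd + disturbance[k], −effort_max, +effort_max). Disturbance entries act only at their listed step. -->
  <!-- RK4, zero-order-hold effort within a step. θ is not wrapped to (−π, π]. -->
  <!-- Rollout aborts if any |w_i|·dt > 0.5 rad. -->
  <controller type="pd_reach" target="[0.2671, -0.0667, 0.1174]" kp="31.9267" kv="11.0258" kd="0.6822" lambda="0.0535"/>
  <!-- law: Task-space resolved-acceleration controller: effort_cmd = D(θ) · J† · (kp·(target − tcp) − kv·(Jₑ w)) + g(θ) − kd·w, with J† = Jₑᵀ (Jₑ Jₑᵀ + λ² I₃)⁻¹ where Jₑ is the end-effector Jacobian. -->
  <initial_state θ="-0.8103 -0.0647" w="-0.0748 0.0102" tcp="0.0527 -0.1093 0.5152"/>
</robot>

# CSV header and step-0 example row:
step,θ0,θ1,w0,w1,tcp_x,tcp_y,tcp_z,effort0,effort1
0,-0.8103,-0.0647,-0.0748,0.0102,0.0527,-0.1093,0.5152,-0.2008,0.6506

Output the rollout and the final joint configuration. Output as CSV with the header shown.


step,θ0,θ1,w0,w1,tcp_x,tcp_y,tcp_z,effort0,effort1
1,-0.8120,-0.0641,-0.2671,0.1052,0.0530,-0.1096,0.5151,0.1164,0.3180
2,-0.8148,-0.0622,-0.2895,0.2826,0.0537,-0.1103,0.5149,0.2916,-0.0346
3,-0.8184,-0.0591,-0.4453,0.3372,0.0547,-0.1113,0.5147,0.5312,-0.2663
4,-0.8228,-0.0550,-0.4409,0.4785,0.0559,-0.1125,0.5143,0.6443,-0.5334
5,-0.8279,-0.0501,-0.5723,0.5044,0.0574,-0.1140,0.5138,0.8310,-0.6951
6,-0.8335,-0.0444,-0.5503,0.6200,0.0592,-0.1156,0.5133,0.9019,-0.9028
7,-0.8396,-0.0382,-0.6630,0.6272,0.0611,-0.1174,0.5127,1.0509,-1.0171
8,-0.8461,-0.0315,-0.6310,0.7234,0.0631,-0.1192,0.5121,1.0941,-1.1826
9,-0.8529,-0.0243,-0.7271,0.7200,0.0653,-0.1212,0.5113,1.2146,-1.2660
10,-0.8600,-0.0167,-0.6926,0.7994,0.0677,-0.1233,0.5106,1.2416,-1.4002
11,-0.8673,-0.0087,-0.7713,0.7926,0.0701,-0.1254,0.5097,1.3386,-1.4650
12,-0.8749,-0.0005,-0.7411,0.8559,0.0727,-0.1275,0.5089,1.3585,-1.5744
13,-0.8826,0.0081,-0.8008,0.8512,0.0753,-0.1296,0.5079,1.4347,-1.6298
14,-0.8905,0.0168,-0.7798,0.8988,0.0781,-0.1318,0.5069,1.4537,-1.7187
15,-0.8985,0.0258,-0.8203,0.8997,0.0809,-0.1340,0.5059,1.5114,-1.7703
16,-0.9067,0.0349,-0.8099,0.9331,0.0838,-0.1361,0.5048,1.5328,-1.8426
17,-0.9149,0.0443,-0.8338,0.9398,0.0868,-0.1383,0.5037,1.5755,-1.8931
18,-0.9232,0.0538,-0.8316,0.9626,0.0898,-0.1404,0.5025,1.5990,-1.9530
19,-0.9316,0.0635,-0.8440,0.9730,0.0930,-0.1426,0.5012,1.6312,-2.0023
20,-0.9401,0.0733,-0.8457,0.9892,0.0961,-0.1446,0.4999,1.6551,-2.0541
21,-0.9486,0.0832,-0.8516,1.0010,0.0993,-0.1467,0.4986,1.6810,-2.1014
22,-0.9571,0.0933,-0.8539,1.0140,0.1026,-0.1487,0.4972,1.7036,-2.1483
23,-0.9657,0.1035,-0.8564,1.0255,0.1059,-0.1507,0.4958,1.7259,-2.1931
24,-0.9743,0.1138,-0.8576,1.0370,0.1093,-0.1527,0.4943,1.7466,-2.2368
25,-0.9829,0.1242,-0.8582,1.0479,0.1127,-0.1546,0.4928,1.7665,-2.2792
26,-0.9914,0.1347,-0.8579,1.0584,0.1162,-0.1564,0.4912,1.7854,-2.3205
27,-1.0000,0.1453,-0.8569,1.0687,0.1197,-0.1582,0.4895,1.8034,-2.3609
28,-1.0086,0.1561,-0.8552,1.0787,0.1232,-0.1600,0.4879,1.8207,-2.4002
29,-1.0171,0.1669,-0.8528,1.0884,0.1267,-0.1617,0.4861,1.8372,-2.4387
30,-1.0257,0.1778,-0.8498,1.0979,0.1303,-0.1633,0.4844,1.8530,-2.4764
31,-1.0342,0.1888,-0.8463,1.1072,0.1339,-0.1649,0.4826,1.8681,-2.5132
32,-1.0426,0.1999,-0.8421,1.1163,0.1375,-0.1665,0.4807,1.8826,-2.5493
33,-1.0510,0.2111,-0.8374,1.1251,0.1412,-0.1679,0.4788,1.8964,-2.5846
34,-1.0594,0.2224,-0.8322,1.1338,0.1449,-0.1693,0.4768,1.9097,-2.6191
35,-1.0677,0.2338,-0.8265,1.1422,0.1485,-0.1707,0.4748,1.9223,-2.6530
36,-1.0759,0.2453,-0.8204,1.1505,0.1522,-0.1720,0.4728,1.9344,-2.6860
37,-1.0841,0.2568,-0.8138,1.1585,0.1559,-0.1732,0.4707,1.9459,-2.7184
38,-1.0922,0.2684,-0.8068,1.1663,0.1596,-0.1744,0.4686,1.9569,-2.7500
39,-1.1002,0.2801,-0.7995,1.1739,0.1633,-0.1755,0.4664,1.9673,-2.7809
40,-1.1082,0.2919,-0.7918,1.1812,0.1671,-0.1766,0.4642,1.9771,-2.8110
41,-1.1161,0.3037,-0.7838,1.1883,0.1708,-0.1776,0.4619,1.9864,-2.8405
42,-1.1239,0.3156,-0.7754,1.1951,0.1745,-0.1785,0.4596,1.9952,-2.8691
43,-1.1316,0.3276,-0.7668,1.2016,0.1782,-0.1794,0.4573,2.0034,-2.8971
44,-1.1392,0.3397,-0.7580,1.2079,0.1819,-0.1802,0.4549,2.0110,-2.9243
45,-1.1467,0.3518,-0.7489,1.2138,0.1855,-0.1809,0.4525,2.0182,-2.9507
46,-1.1542,0.3639,-0.7396,1.2195,0.1892,-0.1816,0.4500,2.0247,-2.9764
47,-1.1615,0.3761,-0.7301,1.2248,0.1929,-0.1822,0.4475,2.0308,-3.0013
48,-1.1688,0.3884,-0.7204,1.2299,0.1965,-0.1828,0.4450,2.0363,-3.0254
49,-1.1760,0.4007,-0.7106,1.2346,0.2001,-0.1833,0.4424,2.0413,-3.0488
50,-1.1830,0.4131,-0.7007,1.2389,0.2037,-0.1837,0.4398,2.0458,-3.0714
51,-1.1900,0.4255,-0.6907,1.2430,0.2072,-0.1841,0.4372,2.0497,-3.0932
52,-1.1968,0.4379,-0.6806,1.2467,0.2107,-0.1844,0.4345,2.0531,-3.1142
53,-1.2036,0.4504,-0.6704,1.2500,0.2142,-0.1847,0.4319,2.0559,-3.1344
54,-1.2103,0.4629,-0.6601,1.2530,0.2177,-0.1849,0.4291,2.0583,-3.1539
55,-1.2168,0.4755,-0.6498,1.2556,0.2211,-0.1850,0.4264,2.0601,-3.1726
56,-1.2233,0.4880,-0.6395,1.2579,0.2245,-0.1851,0.4236,2.0614,-3.1904
57,-1.2296,0.5006,-0.6292,1.2597,0.2279,-0.1852,0.4208,2.0622,-3.2075
58,-1.2358,0.5132,-0.6189,1.2613,0.2312,-0.1852,0.4180,2.0624,-3.2238
59,-1.2420,0.5258,-0.6086,1.2624,0.2344,-0.1851,0.4151,2.0622,-3.2393
60,-1.2480,0.5385,-0.5983,1.2632,0.2377,-0.1850,0.4122,2.0615,-3.2541
61,-1.2539,0.5511,-0.5881,1.2637,0.2408,-0.1849,0.4093,2.0603,-3.2680
62,-1.2598,0.5637,-0.5779,1.2637,0.2440,-0.1847,0.4064,2.0586,-3.2812
63,-1.2655,0.5764,-0.5677,1.2634,0.2471,-0.1844,0.4035,2.0564,-3.2936
64,-1.2711,0.5890,-0.5576,1.2628,0.2501,-0.1842,0.4005,2.0537,-3.3053
65,-1.2767,0.6016,-0.5476,1.2618,0.2531,-0.1838,0.3975,2.0506,-3.3162
66,-1.2821,0.6142,-0.5377,1.2604,0.2560,-0.1835,0.3945,2.0470,-3.3263
67,-1.2874,0.6268,-0.5279,1.2587,0.2589,-0.1830,0.3915,2.0430,-3.3357
68,-1.2927,0.6394,-0.5181,1.2567,0.2617,-0.1826,0.3885,2.0385,-3.3443
69,-1.2978,0.6520,-0.5085,1.2543,0.2645,-0.1821,0.3855,2.0336,-3.3522
70,-1.3028,0.6645,-0.4989,1.2516,0.2672,-0.1816,0.3825,2.0283,-3.3594
71,-1.3078,0.6770,-0.4895,1.2485,0.2699,-0.1810,0.3794,2.0226,-3.3659
72,-1.3126,0.6895,-0.4801,1.2452,0.2725,-0.1804,0.3764,2.0165,-3.3717
73,-1.3174,0.7019,-0.4709,1.2415,0.2750,-0.1798,0.3733,2.0100,-3.3767
74,-1.3220,0.7143,-0.4618,1.2375,0.2775,-0.1792,0.3703,2.0032,-3.3811
75,-1.3266,0.7266,-0.4528,1.2332,0.2800,-0.1785,0.3672,1.9959,-3.3848
76,-1.3311,0.7389,-0.4440,1.2286,0.2824,-0.1778,0.3641,1.9884,-3.3879
77,-1.3355,0.7512,-0.4352,1.2238,0.2847,-0.1770,0.3611,1.9805,-3.3903
78,-1.3398,0.7634,-0.4266,1.2187,0.2869,-0.1763,0.3580,1.9722,-3.3921
79,-1.3440,0.7756,-0.4181,1.2133,0.2891,-0.1755,0.3550,1.9637,-3.3932
80,-1.3482,0.7877,-0.4097,1.2076,0.2913,-0.1747,0.3519,1.9548,-3.3937
81,-1.3522,0.7997,-0.4015,1.2017,0.2934,-0.1739,0.3489,1.9457,-3.3936
82,-1.3562,0.8117,-0.3934,1.1955,0.2954,-0.1730,0.3458,,
# final θ (rad): -1.3562 0.8117


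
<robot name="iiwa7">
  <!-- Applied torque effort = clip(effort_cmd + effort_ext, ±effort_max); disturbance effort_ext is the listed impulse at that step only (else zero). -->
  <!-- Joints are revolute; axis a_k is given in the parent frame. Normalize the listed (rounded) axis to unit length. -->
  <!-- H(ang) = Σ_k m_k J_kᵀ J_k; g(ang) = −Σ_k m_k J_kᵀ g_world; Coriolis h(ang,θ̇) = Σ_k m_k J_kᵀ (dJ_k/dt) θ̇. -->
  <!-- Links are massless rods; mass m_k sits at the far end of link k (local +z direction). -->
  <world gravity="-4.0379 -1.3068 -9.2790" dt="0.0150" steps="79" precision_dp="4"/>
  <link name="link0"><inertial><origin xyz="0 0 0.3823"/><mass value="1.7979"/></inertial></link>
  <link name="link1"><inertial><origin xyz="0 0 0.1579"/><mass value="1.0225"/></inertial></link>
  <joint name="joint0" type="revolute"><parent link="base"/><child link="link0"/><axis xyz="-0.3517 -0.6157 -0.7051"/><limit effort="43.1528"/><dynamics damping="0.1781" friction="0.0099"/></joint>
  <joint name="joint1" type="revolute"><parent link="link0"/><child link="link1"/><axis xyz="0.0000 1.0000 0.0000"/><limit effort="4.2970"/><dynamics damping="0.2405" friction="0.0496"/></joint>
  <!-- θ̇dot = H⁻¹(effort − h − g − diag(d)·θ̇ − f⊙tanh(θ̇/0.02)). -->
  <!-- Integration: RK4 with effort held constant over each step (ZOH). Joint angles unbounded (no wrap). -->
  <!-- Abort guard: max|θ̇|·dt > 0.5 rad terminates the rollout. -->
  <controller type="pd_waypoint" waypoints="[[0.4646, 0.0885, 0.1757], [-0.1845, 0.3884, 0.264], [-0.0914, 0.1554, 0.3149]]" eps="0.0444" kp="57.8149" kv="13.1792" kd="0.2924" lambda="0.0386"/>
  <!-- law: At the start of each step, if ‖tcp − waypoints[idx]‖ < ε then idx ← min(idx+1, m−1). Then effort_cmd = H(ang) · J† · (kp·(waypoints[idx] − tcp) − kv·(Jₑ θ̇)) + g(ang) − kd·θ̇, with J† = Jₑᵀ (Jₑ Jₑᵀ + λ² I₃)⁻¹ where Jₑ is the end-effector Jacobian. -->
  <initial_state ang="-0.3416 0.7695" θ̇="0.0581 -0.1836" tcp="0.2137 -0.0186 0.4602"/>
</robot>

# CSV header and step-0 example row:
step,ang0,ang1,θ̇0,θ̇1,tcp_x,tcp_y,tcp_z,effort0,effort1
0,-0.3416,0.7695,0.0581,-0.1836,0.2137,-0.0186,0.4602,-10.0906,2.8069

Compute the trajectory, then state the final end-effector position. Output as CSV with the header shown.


step,ang0,ang1,θ̇0,θ̇1,tcp_x,tcp_y,tcp_z,effort0,effort1
1,-0.3431,0.7783,-0.2756,1.2900,0.2148,-0.0183,0.4589,-8.0441,1.6859
2,-0.3500,0.8025,-0.6386,1.9187,0.2188,-0.0174,0.4548,-6.5846,1.0042
3,-0.3622,0.8329,-0.9922,2.1324,0.2246,-0.0163,0.4490,-5.4753,0.5504
4,-0.3795,0.8649,-1.3204,2.1363,0.2318,-0.0149,0.4421,-4.5766,0.2223
5,-0.4016,0.8961,-1.6165,2.0340,0.2399,-0.0134,0.4345,-3.8058,-0.0322
6,-0.4278,0.9254,-1.8786,1.8787,0.2488,-0.0116,0.4263,-3.1144,-0.2405
7,-0.4577,0.9521,-2.1063,1.6987,0.2580,-0.0095,0.4176,-2.4741,-0.4176
8,-0.4907,0.9761,-2.3003,1.5097,0.2676,-0.0071,0.4087,-1.8689,-0.5719
9,-0.5264,0.9973,-2.4613,1.3208,0.2774,-0.0043,0.3995,-1.2905,-0.7084
10,-0.5643,1.0157,-2.5905,1.1372,0.2872,-0.0011,0.3902,-0.7353,-0.8304
11,-0.6039,1.0314,-2.6893,0.9624,0.2968,0.0025,0.3808,-0.2025,-0.9398
12,-0.6448,1.0446,-2.7591,0.7985,0.3063,0.0065,0.3713,0.3070,-1.0381
13,-0.6865,1.0554,-2.8018,0.6467,0.3155,0.0108,0.3618,0.7914,-1.1264
14,-0.7286,1.0640,-2.8192,0.5077,0.3244,0.0155,0.3524,1.2484,-1.2056
15,-0.7708,1.0707,-2.8135,0.3817,0.3328,0.0205,0.3432,1.6760,-1.2761
16,-0.8128,1.0755,-2.7867,0.2687,0.3408,0.0258,0.3341,2.0720,-1.3386
17,-0.8543,1.0788,-2.7412,0.1683,0.3483,0.0313,0.3253,2.4349,-1.3935
18,-0.8949,1.0806,-2.6793,0.0799,0.3554,0.0369,0.3167,2.7638,-1.4412
19,-0.9345,1.0812,-2.6025,0.0085,0.3618,0.0426,0.3084,3.0584,-1.4853
20,-0.9729,1.0811,-2.5092,-0.0184,0.3678,0.0483,0.3004,3.3200,-1.5420
21,-1.0097,1.0807,-2.4068,-0.0372,0.3732,0.0541,0.2927,3.5484,-1.5929
22,-1.0450,1.0799,-2.2997,-0.0646,0.3781,0.0598,0.2854,3.7445,-1.6294
23,-1.0787,1.0787,-2.1889,-0.0960,0.3825,0.0654,0.2784,3.9099,-1.6546
24,-1.1107,1.0770,-2.0750,-0.1267,0.3865,0.0709,0.2718,4.0467,-1.6717
25,-1.1409,1.0749,-1.9595,-0.1545,0.3901,0.0761,0.2656,4.1569,-1.6826
26,-1.1694,1.0724,-1.8433,-0.1786,0.3933,0.0812,0.2599,4.2426,-1.6887
27,-1.1962,1.0696,-1.7278,-0.1989,0.3961,0.0861,0.2545,4.3065,-1.6908
28,-1.2212,1.0665,-1.6140,-0.2159,0.3987,0.0906,0.2496,4.3507,-1.6895
29,-1.2446,1.0631,-1.5028,-0.2299,0.4009,0.0950,0.2450,4.3778,-1.6853
30,-1.2663,1.0596,-1.3951,-0.2413,0.4030,0.0990,0.2408,4.3900,-1.6787
31,-1.2865,1.0559,-1.2914,-0.2506,0.4048,0.1028,0.2369,4.3896,-1.6701
32,-1.3051,1.0521,-1.1923,-0.2581,0.4064,0.1064,0.2334,4.3787,-1.6599
33,-1.3223,1.0482,-1.0982,-0.2642,0.4078,0.1096,0.2302,4.3592,-1.6484
34,-1.3381,1.0442,-1.0092,-0.2691,0.4091,0.1126,0.2273,4.3328,-1.6359
35,-1.3526,1.0402,-0.9255,-0.2730,0.4103,0.1154,0.2247,4.3011,-1.6227
36,-1.3659,1.0360,-0.8473,-0.2761,0.4114,0.1179,0.2224,4.2655,-1.6090
37,-1.3780,1.0319,-0.7744,-0.2786,0.4124,0.1202,0.2203,4.2272,-1.5951
38,-1.3891,1.0277,-0.7067,-0.2805,0.4133,0.1223,0.2184,4.1872,-1.5811
39,-1.3993,1.0235,-0.6443,-0.2819,0.4142,0.1242,0.2167,4.1464,-1.5672
40,-1.4085,1.0193,-0.5868,-0.2829,0.4149,0.1259,0.2152,4.1056,-1.5535
41,-1.4169,1.0150,-0.5341,-0.2836,0.4157,0.1274,0.2139,4.0654,-1.5401
42,-1.4245,1.0108,-0.4860,-0.2840,0.4164,0.1288,0.2128,4.0263,-1.5271
43,-1.4315,1.0065,-0.4421,-0.2841,0.4170,0.1300,0.2118,3.9886,-1.5146
44,-1.4378,1.0023,-0.4023,-0.2840,0.4176,0.1311,0.2109,3.9527,-1.5025
45,-1.4436,0.9980,-0.3663,-0.2837,0.4182,0.1320,0.2102,3.9188,-1.4909
46,-1.4488,0.9938,-0.3337,-0.2833,0.4188,0.1329,0.2095,3.8870,-1.4799
47,-1.4536,0.9895,-0.3045,-0.2826,0.4193,0.1336,0.2090,3.8573,-1.4694
48,-1.4580,0.9853,-0.2782,-0.2818,0.4199,0.1343,0.2085,3.8299,-1.4594
49,-1.4620,0.9811,-0.2547,-0.2808,0.4204,0.1349,0.2081,3.8048,-1.4500
50,-1.4656,0.9769,-0.2337,-0.2797,0.4209,0.1354,0.2078,3.7818,-1.4410
51,-1.4690,0.9727,-0.2150,-0.2785,0.4214,0.1358,0.2075,3.7611,-1.4326
52,-1.4721,0.9685,-0.1984,-0.2772,0.4218,0.1362,0.2073,3.7423,-1.4246
53,-1.4750,0.9644,-0.1837,-0.2758,0.4223,0.1366,0.2071,3.7256,-1.4171
54,-1.4776,0.9603,-0.1707,-0.2743,0.4228,0.1368,0.2070,3.7107,-1.4100
55,-1.4801,0.9562,-0.1592,-0.2728,0.4232,0.1371,0.2069,3.6976,-1.4033
56,-1.4824,0.9521,-0.1491,-0.2712,0.4236,0.1373,0.2068,3.6861,-1.3969
57,-1.4846,0.9481,-0.1402,-0.2695,0.4241,0.1375,0.2068,3.6761,-1.3909
58,-1.4866,0.9440,-0.1324,-0.2678,0.4245,0.1376,0.2068,3.6676,-1.3852
59,-1.4886,0.9400,-0.1256,-0.2660,0.4249,0.1378,0.2068,3.6604,-1.3798
60,-1.4904,0.9361,-0.1196,-0.2642,0.4253,0.1379,0.2068,3.6543,-1.3747
61,-1.4921,0.9321,-0.1144,-0.2624,0.4257,0.1380,0.2069,3.6493,-1.3697
62,-1.4938,0.9282,-0.1099,-0.2606,0.4261,0.1380,0.2069,3.6454,-1.3650
63,-1.4954,0.9243,-0.1060,-0.2588,0.4265,0.1381,0.2070,3.6423,-1.3606
64,-1.4970,0.9204,-0.1026,-0.2569,0.4269,0.1381,0.2070,3.6400,-1.3562
65,-1.4985,0.9166,-0.0996,-0.2551,0.4273,0.1382,0.2071,3.6384,-1.3521
66,-1.5000,0.9128,-0.0970,-0.2533,0.4277,0.1382,0.2072,3.6374,-1.3481
67,-1.5014,0.9090,-0.0948,-0.2514,0.4280,0.1382,0.2073,3.6371,-1.3442
68,-1.5028,0.9053,-0.0929,-0.2496,0.4284,0.1382,0.2073,3.6372,-1.3404
69,-1.5042,0.9015,-0.0912,-0.2478,0.4288,0.1383,0.2074,3.6378,-1.3368
70,-1.5056,0.8978,-0.0897,-0.2460,0.4291,0.1383,0.2075,3.6388,-1.3332
71,-1.5069,0.8942,-0.0885,-0.2443,0.4295,0.1383,0.2076,3.6401,-1.3297
72,-1.5082,0.8905,-0.0874,-0.2425,0.4298,0.1383,0.2077,3.6417,-1.3263
73,-1.5095,0.8869,-0.0864,-0.2408,0.4302,0.1383,0.2078,3.6436,-1.3230
74,-1.5108,0.8833,-0.0855,-0.2391,0.4305,0.1383,0.2079,3.6457,-1.3197
75,-1.5121,0.8797,-0.0848,-0.2374,0.4309,0.1383,0.2080,3.6480,-1.3165
76,-1.5134,0.8762,-0.0841,-0.2358,0.4312,0.1382,0.2081,3.6504,-1.3133
77,-1.5146,0.8727,-0.0835,-0.2341,0.4316,0.1382,0.2082,3.6530,-1.3102
78,-1.5159,0.8692,-0.0830,-0.2325,0.4319,0.1382,0.2082,3.6558,-1.3071
79,-1.5171,0.8657,-0.0825,-0.2310,0.4322,0.1382,0.2083,,
# final tcp position (m): 0.4322 0.1382 0.2083


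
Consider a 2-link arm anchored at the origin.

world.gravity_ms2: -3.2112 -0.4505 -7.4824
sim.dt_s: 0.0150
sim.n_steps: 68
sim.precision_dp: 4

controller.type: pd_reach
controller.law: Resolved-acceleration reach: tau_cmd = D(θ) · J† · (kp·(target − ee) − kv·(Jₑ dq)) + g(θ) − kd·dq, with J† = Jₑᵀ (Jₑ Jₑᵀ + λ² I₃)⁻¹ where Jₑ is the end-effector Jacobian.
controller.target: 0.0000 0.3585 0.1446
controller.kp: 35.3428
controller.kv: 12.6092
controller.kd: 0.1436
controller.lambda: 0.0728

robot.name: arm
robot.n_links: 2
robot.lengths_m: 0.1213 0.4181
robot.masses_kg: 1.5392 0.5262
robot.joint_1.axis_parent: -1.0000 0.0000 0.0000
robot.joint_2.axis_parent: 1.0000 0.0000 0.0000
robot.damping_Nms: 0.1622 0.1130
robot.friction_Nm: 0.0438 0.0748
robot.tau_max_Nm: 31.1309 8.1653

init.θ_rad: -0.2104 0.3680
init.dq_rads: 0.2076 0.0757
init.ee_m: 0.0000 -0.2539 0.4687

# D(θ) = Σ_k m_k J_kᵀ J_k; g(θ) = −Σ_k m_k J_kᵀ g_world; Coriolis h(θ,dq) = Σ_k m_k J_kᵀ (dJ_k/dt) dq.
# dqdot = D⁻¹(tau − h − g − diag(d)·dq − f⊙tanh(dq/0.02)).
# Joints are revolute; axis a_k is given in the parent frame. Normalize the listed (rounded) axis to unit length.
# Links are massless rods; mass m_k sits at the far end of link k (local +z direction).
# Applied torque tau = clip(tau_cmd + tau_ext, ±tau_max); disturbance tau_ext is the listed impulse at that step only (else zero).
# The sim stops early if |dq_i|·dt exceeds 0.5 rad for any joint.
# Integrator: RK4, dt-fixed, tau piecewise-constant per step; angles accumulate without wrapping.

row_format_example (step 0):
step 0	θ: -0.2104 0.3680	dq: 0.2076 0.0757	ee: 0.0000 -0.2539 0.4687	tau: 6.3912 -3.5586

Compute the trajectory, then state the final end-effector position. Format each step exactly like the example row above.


step 1	θ: -0.2008 0.3741	dq: 1.0550 0.7114	ee: 0.0000 -0.2515 0.4698	tau: 5.5256 -3.1353
step 2	θ: -0.1808 0.3872	dq: 1.5953 1.0137	ee: 0.0000 -0.2467 0.4718	tau: 4.7964 -2.7258
step 3	θ: -0.1541 0.4035	dq: 1.9593 1.1502	ee: 0.0000 -0.2399 0.4746	tau: 4.1790 -2.3562
step 4	θ: -0.1228 0.4211	dq: 2.2167 1.2045	ee: 0.0000 -0.2312 0.4781	tau: 3.6519 -2.0330
step 5	θ: -0.0881 0.4393	dq: 2.4054 1.2183	ee: 0.0000 -0.2211 0.4821	tau: 3.1973 -1.7542
step 6	θ: -0.0510 0.4575	dq: 2.5470 1.2117	ee: 0.0000 -0.2098 0.4863	tau: 2.8005 -1.5144
step 7	θ: -0.0120 0.4755	dq: 2.6543 1.1946	ee: 0.0000 -0.1973 0.4907	tau: 2.4496 -1.3076
step 8	θ: 0.0283 0.4932	dq: 2.7352 1.1719	ee: 0.0000 -0.1840 0.4950	tau: 2.1353 -1.1280
step 9	θ: 0.0698 0.5106	dq: 2.7952 1.1458	ee: 0.0000 -0.1699 0.4991	tau: 1.8500 -0.9706
step 10	θ: 0.1120 0.5275	dq: 2.8380 1.1172	ee: 0.0000 -0.1552 0.5031	tau: 1.5880 -0.8311
step 11	θ: 0.1547 0.5440	dq: 2.8664 1.0866	ee: 0.0000 -0.1400 0.5067	tau: 1.3447 -0.7062
step 12	θ: 0.1978 0.5600	dq: 2.8824 1.0544	ee: 0.0000 -0.1243 0.5099	tau: 1.1168 -0.5930
step 13	θ: 0.2410 0.5755	dq: 2.8878 1.0205	ee: 0.0000 -0.1083 0.5127	tau: 0.9016 -0.4894
step 14	θ: 0.2842 0.5904	dq: 2.8839 0.9852	ee: 0.0000 -0.0920 0.5151	tau: 0.6971 -0.3935
step 15	θ: 0.3273 0.6049	dq: 2.8719 0.9487	ee: 0.0000 -0.0756 0.5170	tau: 0.5018 -0.3041
step 16	θ: 0.3702 0.6188	dq: 2.8528 0.9112	ee: 0.0000 -0.0590 0.5183	tau: 0.3147 -0.2201
step 17	θ: 0.4128 0.6321	dq: 2.8274 0.8728	ee: 0.0000 -0.0423 0.5192	tau: 0.1351 -0.1405
step 18	θ: 0.4549 0.6448	dq: 2.7966 0.8339	ee: 0.0000 -0.0256 0.5195	tau: -0.0378 -0.0648
step 19	θ: 0.4965 0.6570	dq: 2.7609 0.7947	ee: 0.0000 -0.0090 0.5194	tau: -0.2042 0.0075
step 20	θ: 0.5376 0.6686	dq: 2.7211 0.7555	ee: 0.0000 0.0075 0.5187	tau: -0.3645 0.0768
step 21	θ: 0.5780 0.6796	dq: 2.6777 0.7166	ee: 0.0000 0.0239 0.5175	tau: -0.5187 0.1433
step 22	θ: 0.6178 0.6900	dq: 2.6313 0.6781	ee: 0.0000 0.0401 0.5159	tau: -0.6671 0.2074
step 23	θ: 0.6569 0.6998	dq: 2.5823 0.6404	ee: 0.0000 0.0561 0.5138	tau: -0.8097 0.2691
step 24	θ: 0.6952 0.7091	dq: 2.5311 0.6036	ee: 0.0000 0.0719 0.5112	tau: -0.9465 0.3285
step 25	θ: 0.7327 0.7178	dq: 2.4782 0.5679	ee: 0.0000 0.0873 0.5082	tau: -1.0777 0.3858
step 26	θ: 0.7694 0.7261	dq: 2.4240 0.5336	ee: 0.0000 0.1025 0.5048	tau: -1.2032 0.4409
step 27	θ: 0.8053 0.7338	dq: 2.3687 0.5007	ee: 0.0000 0.1174 0.5011	tau: -1.3231 0.4940
step 28	θ: 0.8404 0.7410	dq: 2.3128 0.4695	ee: 0.0000 0.1318 0.4970	tau: -1.4374 0.5450
step 29	θ: 0.8746 0.7478	dq: 2.2565 0.4399	ee: 0.0000 0.1460 0.4925	tau: -1.5463 0.5940
step 30	θ: 0.9080 0.7541	dq: 2.2000 0.4120	ee: 0.0000 0.1597 0.4878	tau: -1.6498 0.6411
step 31	θ: 0.9406 0.7601	dq: 2.1437 0.3860	ee: 0.0000 0.1730 0.4828	tau: -1.7480 0.6861
step 32	θ: 0.9723 0.7657	dq: 2.0876 0.3618	ee: 0.0000 0.1860 0.4776	tau: -1.8411 0.7292
step 33	θ: 1.0031 0.7709	dq: 2.0320 0.3394	ee: 0.0000 0.1985 0.4721	tau: -1.9291 0.7704
step 34	θ: 1.0332 0.7758	dq: 1.9771 0.3189	ee: 0.0000 0.2106 0.4664	tau: -2.0121 0.8097
step 35	θ: 1.0624 0.7804	dq: 1.9229 0.3002	ee: 0.0000 0.2223 0.4606	tau: -2.0904 0.8472
step 36	θ: 1.0908 0.7848	dq: 1.8697 0.2833	ee: 0.0000 0.2336 0.4547	tau: -2.1640 0.8828
step 37	θ: 1.1184 0.7889	dq: 1.8175 0.2681	ee: 0.0000 0.2444 0.4486	tau: -2.2332 0.9166
step 38	θ: 1.1453 0.7928	dq: 1.7664 0.2546	ee: 0.0000 0.2548 0.4425	tau: -2.2981 0.9487
step 39	θ: 1.1714 0.7965	dq: 1.7165 0.2427	ee: 0.0000 0.2648 0.4362	tau: -2.3589 0.9792
step 40	θ: 1.1968 0.8001	dq: 1.6678 0.2323	ee: 0.0000 0.2745 0.4299	tau: -2.4157 1.0080
step 41	θ: 1.2214 0.8035	dq: 1.6205 0.2234	ee: 0.0000 0.2837 0.4236	tau: -2.4688 1.0352
step 42	θ: 1.2454 0.8068	dq: 1.5744 0.2158	ee: 0.0000 0.2925 0.4173	tau: -2.5182 1.0609
step 43	θ: 1.2686 0.8099	dq: 1.5297 0.2096	ee: 0.0000 0.3009 0.4110	tau: -2.5643 1.0851
step 44	θ: 1.2912 0.8130	dq: 1.4863 0.2046	ee: 0.0000 0.3090 0.4047	tau: -2.6071 1.1080
step 45	θ: 1.3132 0.8161	dq: 1.4443 0.2007	ee: 0.0000 0.3167 0.3984	tau: -2.6468 1.1295
step 46	θ: 1.3346 0.8190	dq: 1.4037 0.1978	ee: 0.0000 0.3240 0.3922	tau: -2.6837 1.1497
step 47	θ: 1.3553 0.8220	dq: 1.3644 0.1959	ee: 0.0000 0.3311 0.3860	tau: -2.7177 1.1688
step 48	θ: 1.3755 0.8249	dq: 1.3265 0.1949	ee: 0.0000 0.3377 0.3799	tau: -2.7493 1.1866
step 49	θ: 1.3951 0.8278	dq: 1.2899 0.1947	ee: 0.0000 0.3441 0.3738	tau: -2.7783 1.2034
step 50	θ: 1.4142 0.8307	dq: 1.2546 0.1953	ee: 0.0000 0.3501 0.3679	tau: -2.8051 1.2191
step 51	θ: 1.4327 0.8337	dq: 1.2206 0.1965	ee: 0.0000 0.3559 0.3620	tau: -2.8298 1.2339
step 52	θ: 1.4508 0.8366	dq: 1.1878 0.1983	ee: 0.0000 0.3614 0.3562	tau: -2.8525 1.2477
step 53	θ: 1.4684 0.8396	dq: 1.1563 0.2006	ee: 0.0000 0.3666 0.3506	tau: -2.8733 1.2606
step 54	θ: 1.4855 0.8427	dq: 1.1259 0.2034	ee: 0.0000 0.3715 0.3450	tau: -2.8923 1.2728
step 55	θ: 1.5021 0.8457	dq: 1.0967 0.2066	ee: 0.0000 0.3762 0.3395	tau: -2.9097 1.2841
step 56	θ: 1.5184 0.8489	dq: 1.0686 0.2102	ee: 0.0000 0.3806 0.3342	tau: -2.9255 1.2948
step 57	θ: 1.5342 0.8520	dq: 1.0416 0.2141	ee: 0.0000 0.3848 0.3290	tau: -2.9399 1.3047
step 58	θ: 1.5496 0.8553	dq: 1.0156 0.2182	ee: 0.0000 0.3888 0.3239	tau: -2.9530 1.3140
step 59	θ: 1.5647 0.8586	dq: 0.9907 0.2226	ee: 0.0000 0.3926 0.3189	tau: -2.9649 1.3227
step 60	θ: 1.5793 0.8620	dq: 0.9667 0.2272	ee: 0.0000 0.3962 0.3140	tau: -2.9755 1.3308
step 61	θ: 1.5937 0.8654	dq: 0.9437 0.2319	ee: 0.0000 0.3995 0.3093	tau: -2.9852 1.3384
step 62	θ: 1.6077 0.8689	dq: 0.9215 0.2368	ee: 0.0000 0.4027 0.3046	tau: -2.9938 1.3455
step 63	θ: 1.6213 0.8725	dq: 0.9003 0.2417	ee: 0.0000 0.4058 0.3001	tau: -3.0014 1.3521
step 64	θ: 1.6347 0.8762	dq: 0.8798 0.2467	ee: 0.0000 0.4086 0.2957	tau: -3.0082 1.3583
step 65	θ: 1.6477 0.8799	dq: 0.8602 0.2517	ee: 0.0000 0.4113 0.2915	tau: -3.0142 1.3641
step 66	θ: 1.6605 0.8837	dq: 0.8413 0.2568	ee: 0.0000 0.4139 0.2873	tau: -3.0194 1.3695
step 67	θ: 1.6730 0.8876	dq: 0.8232 0.2618	ee: 0.0000 0.4163 0.2833	tau: -3.0240 1.3746
step 68	θ: 1.6852 0.8916	dq: 0.8057 0.2668	ee: 0.0000 0.4186 0.2794
final ee position (m): 0.0000 0.4186 0.2794


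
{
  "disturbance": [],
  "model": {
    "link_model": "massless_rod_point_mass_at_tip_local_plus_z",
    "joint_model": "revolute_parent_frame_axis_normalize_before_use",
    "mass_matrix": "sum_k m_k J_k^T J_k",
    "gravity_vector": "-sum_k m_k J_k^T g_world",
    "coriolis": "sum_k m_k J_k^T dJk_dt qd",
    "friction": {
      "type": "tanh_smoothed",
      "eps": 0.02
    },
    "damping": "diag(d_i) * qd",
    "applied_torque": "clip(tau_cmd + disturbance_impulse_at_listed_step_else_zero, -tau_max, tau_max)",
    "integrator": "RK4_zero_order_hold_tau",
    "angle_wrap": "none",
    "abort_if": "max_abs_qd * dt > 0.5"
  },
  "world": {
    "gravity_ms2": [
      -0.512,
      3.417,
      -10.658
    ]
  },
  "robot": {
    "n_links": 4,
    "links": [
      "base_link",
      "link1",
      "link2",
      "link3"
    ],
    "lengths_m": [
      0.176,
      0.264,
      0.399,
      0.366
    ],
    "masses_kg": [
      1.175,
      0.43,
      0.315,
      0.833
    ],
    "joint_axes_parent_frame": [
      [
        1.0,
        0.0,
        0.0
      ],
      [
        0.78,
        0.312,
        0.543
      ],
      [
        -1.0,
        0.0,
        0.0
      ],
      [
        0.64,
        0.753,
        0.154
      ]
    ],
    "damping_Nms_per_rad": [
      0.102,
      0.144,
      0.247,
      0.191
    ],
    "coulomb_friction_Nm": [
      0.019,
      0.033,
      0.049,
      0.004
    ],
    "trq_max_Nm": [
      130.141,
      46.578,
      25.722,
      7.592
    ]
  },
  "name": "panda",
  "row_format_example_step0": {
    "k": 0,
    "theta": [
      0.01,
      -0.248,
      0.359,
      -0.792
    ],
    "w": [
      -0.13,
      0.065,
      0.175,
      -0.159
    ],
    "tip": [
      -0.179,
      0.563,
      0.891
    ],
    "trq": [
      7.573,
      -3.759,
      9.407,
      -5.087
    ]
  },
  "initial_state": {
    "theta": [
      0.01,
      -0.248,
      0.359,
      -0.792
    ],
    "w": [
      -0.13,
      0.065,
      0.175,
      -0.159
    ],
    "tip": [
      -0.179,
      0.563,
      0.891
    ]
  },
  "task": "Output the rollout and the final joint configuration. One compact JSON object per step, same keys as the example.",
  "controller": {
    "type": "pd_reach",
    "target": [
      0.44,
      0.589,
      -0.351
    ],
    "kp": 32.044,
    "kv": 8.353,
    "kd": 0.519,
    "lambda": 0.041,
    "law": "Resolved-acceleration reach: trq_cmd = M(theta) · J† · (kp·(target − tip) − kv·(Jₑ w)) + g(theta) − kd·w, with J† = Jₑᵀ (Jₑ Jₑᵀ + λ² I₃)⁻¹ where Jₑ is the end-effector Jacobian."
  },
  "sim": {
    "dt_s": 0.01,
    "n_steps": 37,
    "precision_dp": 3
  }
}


{"k":1,"theta":[0.015,-0.251,0.367,-0.794],"w":[1.057,-0.618,1.482,-0.325],"tip":[-0.178,0.565,0.887],"trq":[7.102,-2.574,7.459,-4.314]}
{"k":2,"theta":[0.03,-0.26,0.387,-0.799],"w":[1.983,-1.224,2.393,-0.585],"tip":[-0.176,0.567,0.88],"trq":[6.348,-1.812,5.993,-3.561]}
{"k":3,"theta":[0.053,-0.275,0.414,-0.806],"w":[2.658,-1.715,2.988,-0.91],"tip":[-0.172,0.568,0.87],"trq":[5.434,-1.36,4.875,-2.839]}
{"k":4,"theta":[0.082,-0.294,0.446,-0.817],"w":[3.1,-2.051,3.376,-1.251],"tip":[-0.167,0.57,0.857],"trq":[4.502,-1.12,3.974,-2.166]}
{"k":5,"theta":[0.114,-0.315,0.481,-0.831],"w":[3.355,-2.249,3.631,-1.56],"tip":[-0.161,0.571,0.842],"trq":[3.667,-0.99,3.199,-1.556]}
{"k":6,"theta":[0.149,-0.338,0.518,-0.848],"w":[3.473,-2.354,3.794,-1.814],"tip":[-0.154,0.571,0.825],"trq":[2.991,-0.884,2.491,-1.011]}
{"k":7,"theta":[0.184,-0.362,0.556,-0.867],"w":[3.495,-2.408,3.888,-2.004],"tip":[-0.146,0.572,0.806],"trq":[2.492,-0.749,1.818,-0.528]}
{"k":8,"theta":[0.218,-0.387,0.595,-0.888],"w":[3.453,-2.438,3.932,-2.131],"tip":[-0.138,0.572,0.785],"trq":[2.161,-0.558,1.161,-0.099]}
{"k":9,"theta":[0.252,-0.411,0.634,-0.91],"w":[3.365,-2.459,3.937,-2.202],"tip":[-0.128,0.573,0.763],"trq":[1.978,-0.302,0.512,0.282]}
{"k":10,"theta":[0.285,-0.436,0.674,-0.932],"w":[3.247,-2.479,3.913,-2.224],"tip":[-0.118,0.573,0.741],"trq":[1.92,0.017,-0.131,0.619]}
{"k":11,"theta":[0.317,-0.461,0.712,-0.954],"w":[3.107,-2.501,3.868,-2.205],"tip":[-0.108,0.573,0.717],"trq":[1.965,0.391,-0.767,0.918]}
{"k":12,"theta":[0.348,-0.486,0.751,-0.976],"w":[2.952,-2.527,3.806,-2.153],"tip":[-0.097,0.573,0.692],"trq":[2.094,0.813,-1.395,1.181]}
{"k":13,"theta":[0.376,-0.511,0.788,-0.997],"w":[2.784,-2.556,3.73,-2.072],"tip":[-0.085,0.573,0.667],"trq":[2.29,1.272,-2.009,1.41]}
{"k":14,"theta":[0.403,-0.537,0.825,-1.017],"w":[2.607,-2.589,3.643,-1.968],"tip":[-0.073,0.573,0.641],"trq":[2.54,1.759,-2.606,1.606]}
{"k":15,"theta":[0.428,-0.563,0.861,-1.037],"w":[2.423,-2.624,3.546,-1.844],"tip":[-0.061,0.573,0.615],"trq":[2.833,2.265,-3.182,1.77]}
{"k":16,"theta":[0.452,-0.59,0.896,-1.054],"w":[2.232,-2.66,3.441,-1.706],"tip":[-0.048,0.574,0.589],"trq":[3.158,2.783,-3.733,1.903]}
{"k":17,"theta":[0.473,-0.617,0.93,-1.071],"w":[2.037,-2.695,3.328,-1.555],"tip":[-0.036,0.574,0.562],"trq":[3.509,3.305,-4.256,2.005]}
{"k":18,"theta":[0.492,-0.644,0.962,-1.086],"w":[1.838,-2.727,3.208,-1.394],"tip":[-0.023,0.574,0.535],"trq":[3.877,3.825,-4.747,2.079]}
{"k":19,"theta":[0.51,-0.671,0.994,-1.099],"w":[1.635,-2.756,3.081,-1.226],"tip":[-0.01,0.574,0.508],"trq":[4.258,4.336,-5.206,2.125]}
{"k":20,"theta":[0.525,-0.699,1.024,-1.11],"w":[1.429,-2.78,2.949,-1.053],"tip":[0.003,0.574,0.481],"trq":[4.647,4.835,-5.629,2.144]}
{"k":21,"theta":[0.538,-0.727,1.053,-1.12],"w":[1.221,-2.797,2.811,-0.877],"tip":[0.017,0.574,0.454],"trq":[5.038,5.316,-6.015,2.14]}
{"k":22,"theta":[0.549,-0.755,1.08,-1.128],"w":[1.01,-2.806,2.669,-0.7],"tip":[0.03,0.575,0.427],"trq":[5.43,5.777,-6.365,2.113]}
{"k":23,"theta":[0.558,-0.783,1.106,-1.134],"w":[0.799,-2.807,2.522,-0.524],"tip":[0.043,0.575,0.4],"trq":[5.817,6.213,-6.678,2.068]}
{"k":24,"theta":[0.565,-0.811,1.13,-1.138],"w":[0.587,-2.798,2.372,-0.351],"tip":[0.056,0.575,0.374],"trq":[6.198,6.623,-6.953,2.005]}
{"k":25,"theta":[0.57,-0.839,1.153,-1.141],"w":[0.376,-2.78,2.219,-0.182],"tip":[0.069,0.575,0.348],"trq":[6.57,7.003,-7.191,1.929]}
{"k":26,"theta":[0.573,-0.866,1.175,-1.142],"w":[0.166,-2.751,2.064,-0.02],"tip":[0.081,0.575,0.322],"trq":[6.931,7.353,-7.393,1.842]}
{"k":27,"theta":[0.573,-0.894,1.194,-1.141],"w":[-0.042,-2.713,1.905,0.131],"tip":[0.094,0.575,0.296],"trq":[7.277,7.671,-7.56,1.749]}
{"k":28,"theta":[0.572,-0.921,1.213,-1.139],"w":[-0.245,-2.665,1.748,0.275],"tip":[0.106,0.574,0.271],"trq":[7.605,7.955,-7.693,1.65]}
{"k":29,"theta":[0.569,-0.947,1.229,-1.136],"w":[-0.443,-2.607,1.591,0.408],"tip":[0.119,0.574,0.246],"trq":[7.919,8.206,-7.795,1.549]}
{"k":30,"theta":[0.563,-0.973,1.244,-1.131],"w":[-0.636,-2.54,1.436,0.531],"tip":[0.131,0.573,0.221],"trq":[8.216,8.422,-7.866,1.447]}
{"k":31,"theta":[0.556,-0.998,1.258,-1.126],"w":[-0.823,-2.465,1.283,0.641],"tip":[0.143,0.573,0.197],"trq":[8.496,8.604,-7.908,1.348]}
{"k":32,"theta":[0.547,-1.022,1.27,-1.119],"w":[-1.001,-2.384,1.132,0.738],"tip":[0.154,0.572,0.174],"trq":[8.759,8.752,-7.922,1.253]}
{"k":33,"theta":[0.536,-1.045,1.281,-1.111],"w":[-1.17,-2.297,0.984,0.822],"tip":[0.166,0.571,0.151],"trq":[9.005,8.867,-7.911,1.163]}
{"k":34,"theta":[0.523,-1.068,1.29,-1.102],"w":[-1.33,-2.205,0.84,0.893],"tip":[0.177,0.569,0.129],"trq":[9.234,8.95,-7.876,1.081]}
{"k":35,"theta":[0.509,-1.09,1.298,-1.093],"w":[-1.478,-2.111,0.701,0.952],"tip":[0.188,0.568,0.107],"trq":[9.446,9.001,-7.819,1.006]}
{"k":36,"theta":[0.494,-1.11,1.304,-1.083],"w":[-1.614,-2.015,0.567,0.998],"tip":[0.198,0.567,0.086],"trq":[9.642,9.022,-7.742,0.938]}
{"k":37,"theta":[0.477,-1.13,1.309,-1.073],"w":[-1.738,-1.917,0.439,1.033],"tip":[0.209,0.565,0.065]}
{"summary": "final theta (rad): 0.477 -1.130 1.309 -1.073"}
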